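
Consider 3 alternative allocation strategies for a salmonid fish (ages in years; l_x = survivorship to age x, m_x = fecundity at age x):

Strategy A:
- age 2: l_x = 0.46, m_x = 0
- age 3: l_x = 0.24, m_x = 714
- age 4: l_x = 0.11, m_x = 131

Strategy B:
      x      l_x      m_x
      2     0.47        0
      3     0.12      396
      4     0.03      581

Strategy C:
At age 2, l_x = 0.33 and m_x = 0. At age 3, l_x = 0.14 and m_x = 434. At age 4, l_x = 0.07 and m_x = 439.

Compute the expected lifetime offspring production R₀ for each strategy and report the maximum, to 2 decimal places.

185.77

Strategy A: R₀ = 0.46×0 + 0.24×714 + 0.11×131 = 185.7700
Strategy B: R₀ = 0.47×0 + 0.12×396 + 0.03×581 = 64.9500
Strategy C: R₀ = 0.33×0 + 0.14×434 + 0.07×439 = 91.4900
Highest R₀: strategy A with 185.7700.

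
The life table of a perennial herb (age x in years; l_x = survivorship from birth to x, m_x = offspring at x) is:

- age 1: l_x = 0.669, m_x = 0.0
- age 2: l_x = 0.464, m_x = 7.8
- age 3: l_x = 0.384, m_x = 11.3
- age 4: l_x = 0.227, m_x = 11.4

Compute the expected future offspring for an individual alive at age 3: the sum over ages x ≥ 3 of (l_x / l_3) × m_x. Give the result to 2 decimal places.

18.04

l_3 = 0.384. Conditional survival from age 3 to x is l_x / l_3.
  x=3: (0.384/0.384) × 11.3 = 11.3000
  x=4: (0.227/0.384) × 11.4 = 6.7391
Sum = 11.3000 + 6.7391 = 18.0391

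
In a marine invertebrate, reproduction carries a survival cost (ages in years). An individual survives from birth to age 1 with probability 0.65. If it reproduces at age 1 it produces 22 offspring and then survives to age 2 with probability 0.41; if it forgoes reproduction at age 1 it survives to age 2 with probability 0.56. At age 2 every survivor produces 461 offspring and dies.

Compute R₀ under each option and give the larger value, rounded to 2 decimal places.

167.80

breed at age 1: R₀ = 0.65 × (22 + 0.41 × 461) = 0.65 × 211.0100 = 137.1565
delay to age 2: R₀ = 0.65 × (0.56 × 461) = 0.65 × 258.1600 = 167.8040
Higher: delay to age 2 (167.8040).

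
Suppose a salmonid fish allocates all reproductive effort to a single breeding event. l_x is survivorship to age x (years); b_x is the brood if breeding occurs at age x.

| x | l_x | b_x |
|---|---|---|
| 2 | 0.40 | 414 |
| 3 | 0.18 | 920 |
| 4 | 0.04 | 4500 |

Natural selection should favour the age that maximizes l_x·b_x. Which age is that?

4

Expected offspring if breeding at age x = l_x × b_x:
  age 2: 0.40 × 414 = 165.600
  age 3: 0.18 × 920 = 165.600
  age 4: 0.04 × 4500 = 180.000
Maximum at age 4 (180.000).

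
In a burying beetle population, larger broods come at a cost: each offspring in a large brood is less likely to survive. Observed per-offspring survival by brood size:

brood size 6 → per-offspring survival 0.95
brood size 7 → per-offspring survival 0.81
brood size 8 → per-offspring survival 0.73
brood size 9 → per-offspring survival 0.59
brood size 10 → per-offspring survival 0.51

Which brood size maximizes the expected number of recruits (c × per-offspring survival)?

Expected recruits = c × s(c):
  c=6: 6 × 0.95 = 5.700
  c=7: 7 × 0.81 = 5.670
  c=8: 8 × 0.73 = 5.840
  c=9: 9 × 0.59 = 5.310
  c=10: 10 × 0.51 = 5.100
Maximum at c = 8 (5.840 recruits).

8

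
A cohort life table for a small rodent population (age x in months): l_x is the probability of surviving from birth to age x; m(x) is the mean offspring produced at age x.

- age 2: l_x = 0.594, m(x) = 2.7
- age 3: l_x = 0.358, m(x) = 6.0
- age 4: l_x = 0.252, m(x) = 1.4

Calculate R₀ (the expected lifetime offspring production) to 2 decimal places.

4.10

R₀ = Σ l_x m(x):
  age 2: 0.594 × 2.7 = 1.6038
  age 3: 0.358 × 6.0 = 2.1480
  age 4: 0.252 × 1.4 = 0.3528
R₀ = 1.6038 + 2.1480 + 0.3528 = 4.1046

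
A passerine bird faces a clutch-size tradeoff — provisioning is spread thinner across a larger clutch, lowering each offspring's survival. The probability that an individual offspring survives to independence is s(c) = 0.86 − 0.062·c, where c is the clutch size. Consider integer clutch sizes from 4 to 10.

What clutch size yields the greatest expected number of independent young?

7

Expected independent young = c × s(c):
  c=4: 4 × 0.612 = 2.448
  c=5: 5 × 0.550 = 2.750
  c=6: 6 × 0.488 = 2.928
  c=7: 7 × 0.426 = 2.982
  c=8: 8 × 0.364 = 2.912
  c=9: 9 × 0.302 = 2.718
  c=10: 10 × 0.240 = 2.400
Maximum at c = 7 (2.982 independent young).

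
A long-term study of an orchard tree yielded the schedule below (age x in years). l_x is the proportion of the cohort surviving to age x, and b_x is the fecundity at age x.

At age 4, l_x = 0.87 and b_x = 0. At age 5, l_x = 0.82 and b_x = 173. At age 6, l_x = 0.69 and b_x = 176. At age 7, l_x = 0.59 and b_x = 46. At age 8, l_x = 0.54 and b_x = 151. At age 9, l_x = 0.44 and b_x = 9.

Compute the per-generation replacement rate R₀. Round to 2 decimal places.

375.94

R₀ = Σ l_x b_x:
  age 4: 0.87 × 0 = 0.0000
  age 5: 0.82 × 173 = 141.8600
  age 6: 0.69 × 176 = 121.4400
  age 7: 0.59 × 46 = 27.1400
  age 8: 0.54 × 151 = 81.5400
  age 9: 0.44 × 9 = 3.9600
R₀ = 0.0000 + 141.8600 + 121.4400 + 27.1400 + 81.5400 + 3.9600 = 375.9400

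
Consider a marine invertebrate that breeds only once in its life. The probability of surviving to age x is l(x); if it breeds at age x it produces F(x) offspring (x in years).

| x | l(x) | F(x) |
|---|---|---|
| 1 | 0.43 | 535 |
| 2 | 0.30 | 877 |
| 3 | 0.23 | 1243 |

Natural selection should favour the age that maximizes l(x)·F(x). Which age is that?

3

Expected offspring if breeding at age x = l(x) × F(x):
  age 1: 0.43 × 535 = 230.050
  age 2: 0.30 × 877 = 263.100
  age 3: 0.23 × 1243 = 285.890
Maximum at age 3 (285.890).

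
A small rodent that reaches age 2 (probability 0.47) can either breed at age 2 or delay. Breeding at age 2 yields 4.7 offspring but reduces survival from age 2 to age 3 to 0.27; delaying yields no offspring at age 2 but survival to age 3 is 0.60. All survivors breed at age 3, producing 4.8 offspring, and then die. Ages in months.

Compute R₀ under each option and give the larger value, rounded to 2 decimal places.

breed at age 2: R₀ = 0.47 × (4.7 + 0.27 × 4.8) = 0.47 × 5.9960 = 2.8181
delay to age 3: R₀ = 0.47 × (0.60 × 4.8) = 0.47 × 2.8800 = 1.3536
Higher: breed at age 2 (2.8181).

2.82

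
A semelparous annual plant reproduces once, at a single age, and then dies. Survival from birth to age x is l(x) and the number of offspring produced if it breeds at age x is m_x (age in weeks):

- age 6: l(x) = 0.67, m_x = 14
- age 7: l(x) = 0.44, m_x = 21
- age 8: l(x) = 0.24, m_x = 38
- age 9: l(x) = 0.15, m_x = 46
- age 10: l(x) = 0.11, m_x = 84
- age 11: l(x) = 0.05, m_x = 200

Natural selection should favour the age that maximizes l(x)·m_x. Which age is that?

11

Expected offspring if breeding at age x = l(x) × m_x:
  age 6: 0.67 × 14 = 9.380
  age 7: 0.44 × 21 = 9.240
  age 8: 0.24 × 38 = 9.120
  age 9: 0.15 × 46 = 6.900
  age 10: 0.11 × 84 = 9.240
  age 11: 0.05 × 200 = 10.000
Maximum at age 11 (10.000).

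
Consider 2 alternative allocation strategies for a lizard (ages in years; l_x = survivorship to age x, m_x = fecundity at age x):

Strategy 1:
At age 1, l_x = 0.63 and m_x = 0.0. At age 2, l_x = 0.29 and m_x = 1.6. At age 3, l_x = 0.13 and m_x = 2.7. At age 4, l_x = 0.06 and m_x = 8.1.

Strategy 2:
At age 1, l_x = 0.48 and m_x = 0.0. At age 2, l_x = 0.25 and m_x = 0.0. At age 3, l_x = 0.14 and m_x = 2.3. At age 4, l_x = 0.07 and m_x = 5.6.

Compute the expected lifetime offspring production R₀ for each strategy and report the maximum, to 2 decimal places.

1.30

Strategy 1: R₀ = 0.63×0.0 + 0.29×1.6 + 0.13×2.7 + 0.06×8.1 = 1.3010
Strategy 2: R₀ = 0.48×0.0 + 0.25×0.0 + 0.14×2.3 + 0.07×5.6 = 0.7140
Highest R₀: strategy 1 with 1.3010.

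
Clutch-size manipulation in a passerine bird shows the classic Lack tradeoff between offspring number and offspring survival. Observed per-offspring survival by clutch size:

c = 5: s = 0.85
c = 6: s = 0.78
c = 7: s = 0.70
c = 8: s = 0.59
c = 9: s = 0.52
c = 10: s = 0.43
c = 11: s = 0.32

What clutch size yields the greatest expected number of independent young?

Expected independent young = c × s(c):
  c=5: 5 × 0.85 = 4.250
  c=6: 6 × 0.78 = 4.680
  c=7: 7 × 0.70 = 4.900
  c=8: 8 × 0.59 = 4.720
  c=9: 9 × 0.52 = 4.680
  c=10: 10 × 0.43 = 4.300
  c=11: 11 × 0.32 = 3.520
Maximum at c = 7 (4.900 independent young).

7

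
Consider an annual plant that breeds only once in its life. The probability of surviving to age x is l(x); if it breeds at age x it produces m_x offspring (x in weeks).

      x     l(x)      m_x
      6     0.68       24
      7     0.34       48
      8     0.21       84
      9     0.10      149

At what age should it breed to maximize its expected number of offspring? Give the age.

8

Expected offspring if breeding at age x = l(x) × m_x:
  age 6: 0.68 × 24 = 16.320
  age 7: 0.34 × 48 = 16.320
  age 8: 0.21 × 84 = 17.640
  age 9: 0.10 × 149 = 14.900
Maximum at age 8 (17.640).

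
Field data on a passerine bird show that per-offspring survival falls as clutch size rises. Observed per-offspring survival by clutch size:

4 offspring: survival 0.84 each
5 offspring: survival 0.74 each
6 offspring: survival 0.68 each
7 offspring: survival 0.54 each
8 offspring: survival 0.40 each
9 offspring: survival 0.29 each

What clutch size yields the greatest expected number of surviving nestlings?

6

Expected surviving nestlings = c × s(c):
  c=4: 4 × 0.84 = 3.360
  c=5: 5 × 0.74 = 3.700
  c=6: 6 × 0.68 = 4.080
  c=7: 7 × 0.54 = 3.780
  c=8: 8 × 0.40 = 3.200
  c=9: 9 × 0.29 = 2.610
Maximum at c = 6 (4.080 surviving nestlings).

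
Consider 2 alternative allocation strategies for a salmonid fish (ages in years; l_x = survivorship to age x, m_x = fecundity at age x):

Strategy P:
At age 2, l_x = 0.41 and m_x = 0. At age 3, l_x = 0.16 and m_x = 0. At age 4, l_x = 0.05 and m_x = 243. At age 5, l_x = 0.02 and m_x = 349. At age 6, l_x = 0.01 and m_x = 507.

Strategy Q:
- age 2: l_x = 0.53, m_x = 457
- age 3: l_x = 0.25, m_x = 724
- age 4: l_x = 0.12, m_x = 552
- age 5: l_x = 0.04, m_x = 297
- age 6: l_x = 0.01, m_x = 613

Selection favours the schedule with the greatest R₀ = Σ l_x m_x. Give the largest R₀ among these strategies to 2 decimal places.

507.46

Strategy P: R₀ = 0.41×0 + 0.16×0 + 0.05×243 + 0.02×349 + 0.01×507 = 24.2000
Strategy Q: R₀ = 0.53×457 + 0.25×724 + 0.12×552 + 0.04×297 + 0.01×613 = 507.4600
Highest R₀: strategy Q with 507.4600.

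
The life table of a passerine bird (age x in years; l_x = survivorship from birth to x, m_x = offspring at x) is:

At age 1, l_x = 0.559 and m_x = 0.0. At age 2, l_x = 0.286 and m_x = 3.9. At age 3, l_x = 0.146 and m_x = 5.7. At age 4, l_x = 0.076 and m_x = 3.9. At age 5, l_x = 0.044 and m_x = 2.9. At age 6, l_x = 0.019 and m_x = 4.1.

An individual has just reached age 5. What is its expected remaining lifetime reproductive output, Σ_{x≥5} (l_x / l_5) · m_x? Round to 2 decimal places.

l_5 = 0.044. Conditional survival from age 5 to x is l_x / l_5.
  x=5: (0.044/0.044) × 2.9 = 2.9000
  x=6: (0.019/0.044) × 4.1 = 1.7705
Sum = 2.9000 + 1.7705 = 4.6705

4.67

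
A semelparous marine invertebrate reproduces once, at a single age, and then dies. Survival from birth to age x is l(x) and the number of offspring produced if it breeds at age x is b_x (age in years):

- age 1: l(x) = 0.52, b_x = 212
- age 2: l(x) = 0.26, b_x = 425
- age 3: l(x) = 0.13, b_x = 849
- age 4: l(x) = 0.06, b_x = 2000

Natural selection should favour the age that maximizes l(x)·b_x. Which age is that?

Expected offspring if breeding at age x = l(x) × b_x:
  age 1: 0.52 × 212 = 110.240
  age 2: 0.26 × 425 = 110.500
  age 3: 0.13 × 849 = 110.370
  age 4: 0.06 × 2000 = 120.000
Maximum at age 4 (120.000).

4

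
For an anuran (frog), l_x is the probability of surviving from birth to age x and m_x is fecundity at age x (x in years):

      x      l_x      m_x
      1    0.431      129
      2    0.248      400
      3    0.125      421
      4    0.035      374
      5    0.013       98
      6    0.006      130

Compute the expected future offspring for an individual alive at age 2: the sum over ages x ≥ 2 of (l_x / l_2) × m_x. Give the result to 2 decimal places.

673.26

l_2 = 0.248. Conditional survival from age 2 to x is l_x / l_2.
  x=2: (0.248/0.248) × 400 = 400.0000
  x=3: (0.125/0.248) × 421 = 212.1976
  x=4: (0.035/0.248) × 374 = 52.7823
  x=5: (0.013/0.248) × 98 = 5.1371
  x=6: (0.006/0.248) × 130 = 3.1452
Sum = 400.0000 + 212.1976 + 52.7823 + 5.1371 + 3.1452 = 673.2621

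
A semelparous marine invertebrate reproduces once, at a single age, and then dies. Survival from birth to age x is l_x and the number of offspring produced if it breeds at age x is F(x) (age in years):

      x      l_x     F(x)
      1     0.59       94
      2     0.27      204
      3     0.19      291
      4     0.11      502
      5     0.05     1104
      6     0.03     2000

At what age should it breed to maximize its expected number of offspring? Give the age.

6

Expected offspring if breeding at age x = l_x × F(x):
  age 1: 0.59 × 94 = 55.460
  age 2: 0.27 × 204 = 55.080
  age 3: 0.19 × 291 = 55.290
  age 4: 0.11 × 502 = 55.220
  age 5: 0.05 × 1104 = 55.200
  age 6: 0.03 × 2000 = 60.000
Maximum at age 6 (60.000).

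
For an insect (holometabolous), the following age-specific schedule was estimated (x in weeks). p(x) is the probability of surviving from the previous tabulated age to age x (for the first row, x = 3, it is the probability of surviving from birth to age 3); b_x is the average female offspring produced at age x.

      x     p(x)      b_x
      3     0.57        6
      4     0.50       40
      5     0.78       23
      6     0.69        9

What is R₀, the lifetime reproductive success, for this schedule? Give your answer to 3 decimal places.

Survivorship from birth: l_x = p_3·p_4·…·p_x.
  l_3 = 0.57000
  l_4 = 0.28500
  l_5 = 0.22230
  l_6 = 0.15339
R₀ = Σ l_x b_x:
  age 3: 0.57000 × 6 = 3.4200
  age 4: 0.28500 × 40 = 11.4000
  age 5: 0.22230 × 23 = 5.1129
  age 6: 0.15339 × 9 = 1.3805
R₀ = 3.4200 + 11.4000 + 5.1129 + 1.3805 = 21.3134

21.313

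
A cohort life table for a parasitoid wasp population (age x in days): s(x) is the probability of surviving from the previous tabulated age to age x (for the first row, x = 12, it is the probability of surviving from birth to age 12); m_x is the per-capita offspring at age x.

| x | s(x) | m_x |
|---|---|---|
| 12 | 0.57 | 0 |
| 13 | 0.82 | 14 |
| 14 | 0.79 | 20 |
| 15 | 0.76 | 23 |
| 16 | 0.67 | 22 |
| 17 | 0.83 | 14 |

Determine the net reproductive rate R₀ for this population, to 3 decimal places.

26.704

Survivorship from birth: l_x = s_12·s_13·…·s_x.
  l_12 = 0.57000
  l_13 = 0.46740
  l_14 = 0.36925
  l_15 = 0.28063
  l_16 = 0.18802
  l_17 = 0.15606
R₀ = Σ l_x m_x:
  age 12: 0.57000 × 0 = 0.0000
  age 13: 0.46740 × 14 = 6.5436
  age 14: 0.36925 × 20 = 7.3850
  age 15: 0.28063 × 23 = 6.4545
  age 16: 0.18802 × 22 = 4.1364
  age 17: 0.15606 × 14 = 2.1848
R₀ = 0.0000 + 6.5436 + 7.3850 + 6.4545 + 4.1364 + 2.1848 = 26.7044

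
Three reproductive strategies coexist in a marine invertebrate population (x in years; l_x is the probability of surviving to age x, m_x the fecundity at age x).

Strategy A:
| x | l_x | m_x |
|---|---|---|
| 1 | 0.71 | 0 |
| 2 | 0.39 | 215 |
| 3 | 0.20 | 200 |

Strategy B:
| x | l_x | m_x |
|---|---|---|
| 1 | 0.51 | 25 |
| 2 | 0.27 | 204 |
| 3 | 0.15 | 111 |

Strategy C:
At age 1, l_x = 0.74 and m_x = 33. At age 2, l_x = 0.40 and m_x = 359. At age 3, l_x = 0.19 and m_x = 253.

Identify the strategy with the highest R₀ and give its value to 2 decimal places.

216.09

Strategy A: R₀ = 0.71×0 + 0.39×215 + 0.20×200 = 123.8500
Strategy B: R₀ = 0.51×25 + 0.27×204 + 0.15×111 = 84.4800
Strategy C: R₀ = 0.74×33 + 0.40×359 + 0.19×253 = 216.0900
Highest R₀: strategy C with 216.0900.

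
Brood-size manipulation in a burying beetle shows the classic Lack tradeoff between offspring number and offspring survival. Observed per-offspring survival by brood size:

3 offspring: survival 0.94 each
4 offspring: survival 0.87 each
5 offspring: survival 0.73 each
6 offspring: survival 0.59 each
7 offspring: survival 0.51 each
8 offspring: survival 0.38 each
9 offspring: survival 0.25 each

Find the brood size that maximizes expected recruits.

Expected recruits = c × s(c):
  c=3: 3 × 0.94 = 2.820
  c=4: 4 × 0.87 = 3.480
  c=5: 5 × 0.73 = 3.650
  c=6: 6 × 0.59 = 3.540
  c=7: 7 × 0.51 = 3.570
  c=8: 8 × 0.38 = 3.040
  c=9: 9 × 0.25 = 2.250
Maximum at c = 5 (3.650 recruits).

5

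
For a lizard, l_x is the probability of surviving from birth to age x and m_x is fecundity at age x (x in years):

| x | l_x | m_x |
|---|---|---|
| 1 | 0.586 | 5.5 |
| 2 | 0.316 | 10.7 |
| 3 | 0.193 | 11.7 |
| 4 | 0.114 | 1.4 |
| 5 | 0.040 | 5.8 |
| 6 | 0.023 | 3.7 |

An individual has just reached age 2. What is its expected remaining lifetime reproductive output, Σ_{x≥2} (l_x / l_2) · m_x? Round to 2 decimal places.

19.35

l_2 = 0.316. Conditional survival from age 2 to x is l_x / l_2.
  x=2: (0.316/0.316) × 10.7 = 10.7000
  x=3: (0.193/0.316) × 11.7 = 7.1459
  x=4: (0.114/0.316) × 1.4 = 0.5051
  x=5: (0.040/0.316) × 5.8 = 0.7342
  x=6: (0.023/0.316) × 3.7 = 0.2693
Sum = 10.7000 + 7.1459 + 0.5051 + 0.7342 + 0.2693 = 19.3544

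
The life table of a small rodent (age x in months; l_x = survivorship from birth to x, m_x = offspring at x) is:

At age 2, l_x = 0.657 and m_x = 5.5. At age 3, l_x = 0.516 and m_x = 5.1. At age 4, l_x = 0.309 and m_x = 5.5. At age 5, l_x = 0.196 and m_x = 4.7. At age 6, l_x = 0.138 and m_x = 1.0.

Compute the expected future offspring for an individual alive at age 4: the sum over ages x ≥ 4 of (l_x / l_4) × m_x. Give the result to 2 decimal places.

l_4 = 0.309. Conditional survival from age 4 to x is l_x / l_4.
  x=4: (0.309/0.309) × 5.5 = 5.5000
  x=5: (0.196/0.309) × 4.7 = 2.9812
  x=6: (0.138/0.309) × 1.0 = 0.4466
Sum = 5.5000 + 2.9812 + 0.4466 = 8.9278

8.93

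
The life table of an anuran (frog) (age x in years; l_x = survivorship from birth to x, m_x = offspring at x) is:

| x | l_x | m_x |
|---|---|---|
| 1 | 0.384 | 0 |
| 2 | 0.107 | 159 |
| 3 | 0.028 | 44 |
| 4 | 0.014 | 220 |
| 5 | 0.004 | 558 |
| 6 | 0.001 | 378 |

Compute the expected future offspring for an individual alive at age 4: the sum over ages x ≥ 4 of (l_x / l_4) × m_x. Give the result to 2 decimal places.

l_4 = 0.014. Conditional survival from age 4 to x is l_x / l_4.
  x=4: (0.014/0.014) × 220 = 220.0000
  x=5: (0.004/0.014) × 558 = 159.4286
  x=6: (0.001/0.014) × 378 = 27.0000
Sum = 220.0000 + 159.4286 + 27.0000 = 406.4286

406.43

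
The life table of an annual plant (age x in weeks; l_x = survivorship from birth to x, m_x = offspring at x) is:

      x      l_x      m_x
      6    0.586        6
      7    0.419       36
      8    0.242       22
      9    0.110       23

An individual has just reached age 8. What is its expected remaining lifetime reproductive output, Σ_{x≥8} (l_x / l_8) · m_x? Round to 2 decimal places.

l_8 = 0.242. Conditional survival from age 8 to x is l_x / l_8.
  x=8: (0.242/0.242) × 22 = 22.0000
  x=9: (0.110/0.242) × 23 = 10.4545
Sum = 22.0000 + 10.4545 = 32.4545

32.45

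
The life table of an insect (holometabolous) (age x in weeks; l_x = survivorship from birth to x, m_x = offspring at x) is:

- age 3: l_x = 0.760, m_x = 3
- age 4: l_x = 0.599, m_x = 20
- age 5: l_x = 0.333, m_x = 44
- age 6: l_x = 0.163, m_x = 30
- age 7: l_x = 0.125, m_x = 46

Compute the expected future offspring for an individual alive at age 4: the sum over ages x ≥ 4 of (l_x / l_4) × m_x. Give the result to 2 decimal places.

62.22

l_4 = 0.599. Conditional survival from age 4 to x is l_x / l_4.
  x=4: (0.599/0.599) × 20 = 20.0000
  x=5: (0.333/0.599) × 44 = 24.4608
  x=6: (0.163/0.599) × 30 = 8.1636
  x=7: (0.125/0.599) × 46 = 9.5993
Sum = 20.0000 + 24.4608 + 8.1636 + 9.5993 = 62.2237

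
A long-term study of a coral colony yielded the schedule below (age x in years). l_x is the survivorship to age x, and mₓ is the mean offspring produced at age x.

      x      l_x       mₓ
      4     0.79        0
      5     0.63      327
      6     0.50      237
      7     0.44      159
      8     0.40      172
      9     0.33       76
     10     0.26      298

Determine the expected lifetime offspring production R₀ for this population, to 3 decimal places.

565.830

R₀ = Σ l_x mₓ:
  age 4: 0.79 × 0 = 0.0000
  age 5: 0.63 × 327 = 206.0100
  age 6: 0.50 × 237 = 118.5000
  age 7: 0.44 × 159 = 69.9600
  age 8: 0.40 × 172 = 68.8000
  age 9: 0.33 × 76 = 25.0800
  age 10: 0.26 × 298 = 77.4800
R₀ = 0.0000 + 206.0100 + 118.5000 + 69.9600 + 68.8000 + 25.0800 + 77.4800 = 565.8300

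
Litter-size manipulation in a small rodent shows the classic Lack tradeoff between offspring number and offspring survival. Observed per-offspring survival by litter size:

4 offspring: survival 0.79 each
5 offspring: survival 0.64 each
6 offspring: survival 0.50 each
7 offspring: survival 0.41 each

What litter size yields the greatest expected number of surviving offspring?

5

Expected surviving offspring = c × s(c):
  c=4: 4 × 0.79 = 3.160
  c=5: 5 × 0.64 = 3.200
  c=6: 6 × 0.50 = 3.000
  c=7: 7 × 0.41 = 2.870
Maximum at c = 5 (3.200 surviving offspring).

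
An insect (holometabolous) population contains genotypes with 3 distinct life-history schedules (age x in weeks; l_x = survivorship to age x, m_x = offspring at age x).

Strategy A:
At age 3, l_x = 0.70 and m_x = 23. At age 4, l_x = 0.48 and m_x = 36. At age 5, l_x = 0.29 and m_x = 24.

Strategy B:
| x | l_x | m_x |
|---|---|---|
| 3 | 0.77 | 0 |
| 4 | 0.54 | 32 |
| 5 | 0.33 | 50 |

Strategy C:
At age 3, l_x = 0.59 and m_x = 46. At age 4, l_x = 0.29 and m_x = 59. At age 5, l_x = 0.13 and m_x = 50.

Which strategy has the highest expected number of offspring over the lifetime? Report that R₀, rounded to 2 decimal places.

Strategy A: R₀ = 0.70×23 + 0.48×36 + 0.29×24 = 40.3400
Strategy B: R₀ = 0.77×0 + 0.54×32 + 0.33×50 = 33.7800
Strategy C: R₀ = 0.59×46 + 0.29×59 + 0.13×50 = 50.7500
Highest R₀: strategy C with 50.7500.

50.75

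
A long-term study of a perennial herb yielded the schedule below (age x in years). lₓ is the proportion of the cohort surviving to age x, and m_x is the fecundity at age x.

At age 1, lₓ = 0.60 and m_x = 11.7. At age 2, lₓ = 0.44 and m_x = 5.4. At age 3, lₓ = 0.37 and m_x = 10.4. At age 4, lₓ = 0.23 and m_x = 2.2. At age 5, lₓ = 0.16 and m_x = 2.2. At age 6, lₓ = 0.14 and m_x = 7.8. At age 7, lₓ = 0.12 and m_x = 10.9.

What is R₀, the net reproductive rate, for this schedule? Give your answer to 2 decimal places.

16.50

R₀ = Σ lₓ m_x:
  age 1: 0.60 × 11.7 = 7.0200
  age 2: 0.44 × 5.4 = 2.3760
  age 3: 0.37 × 10.4 = 3.8480
  age 4: 0.23 × 2.2 = 0.5060
  age 5: 0.16 × 2.2 = 0.3520
  age 6: 0.14 × 7.8 = 1.0920
  age 7: 0.12 × 10.9 = 1.3080
R₀ = 7.0200 + 2.3760 + 3.8480 + 0.5060 + 0.3520 + 1.0920 + 1.3080 = 16.5020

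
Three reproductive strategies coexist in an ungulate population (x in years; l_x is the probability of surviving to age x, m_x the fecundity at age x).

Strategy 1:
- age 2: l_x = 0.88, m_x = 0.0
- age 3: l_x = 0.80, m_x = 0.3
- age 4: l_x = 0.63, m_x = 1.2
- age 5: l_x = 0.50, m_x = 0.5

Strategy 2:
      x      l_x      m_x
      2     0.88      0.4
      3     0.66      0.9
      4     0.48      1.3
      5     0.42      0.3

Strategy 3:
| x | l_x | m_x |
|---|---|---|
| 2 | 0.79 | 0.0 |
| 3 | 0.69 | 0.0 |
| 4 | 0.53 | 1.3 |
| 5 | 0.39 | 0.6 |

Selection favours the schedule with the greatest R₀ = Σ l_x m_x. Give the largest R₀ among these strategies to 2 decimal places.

Strategy 1: R₀ = 0.88×0.0 + 0.80×0.3 + 0.63×1.2 + 0.50×0.5 = 1.2460
Strategy 2: R₀ = 0.88×0.4 + 0.66×0.9 + 0.48×1.3 + 0.42×0.3 = 1.6960
Strategy 3: R₀ = 0.79×0.0 + 0.69×0.0 + 0.53×1.3 + 0.39×0.6 = 0.9230
Highest R₀: strategy 2 with 1.6960.

1.70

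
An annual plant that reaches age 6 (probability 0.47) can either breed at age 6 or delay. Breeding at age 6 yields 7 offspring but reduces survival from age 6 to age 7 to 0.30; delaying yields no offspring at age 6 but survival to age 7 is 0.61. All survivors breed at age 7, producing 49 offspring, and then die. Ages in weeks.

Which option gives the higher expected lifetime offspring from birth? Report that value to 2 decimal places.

14.05

breed at age 6: R₀ = 0.47 × (7 + 0.30 × 49) = 0.47 × 21.7000 = 10.1990
delay to age 7: R₀ = 0.47 × (0.61 × 49) = 0.47 × 29.8900 = 14.0483
Higher: delay to age 7 (14.0483).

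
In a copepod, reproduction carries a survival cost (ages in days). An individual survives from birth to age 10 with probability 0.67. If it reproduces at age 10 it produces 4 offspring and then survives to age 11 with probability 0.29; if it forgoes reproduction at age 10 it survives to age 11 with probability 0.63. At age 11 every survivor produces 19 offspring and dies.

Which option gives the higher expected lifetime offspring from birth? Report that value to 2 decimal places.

breed at age 10: R₀ = 0.67 × (4 + 0.29 × 19) = 0.67 × 9.5100 = 6.3717
delay to age 11: R₀ = 0.67 × (0.63 × 19) = 0.67 × 11.9700 = 8.0199
Higher: delay to age 11 (8.0199).

8.02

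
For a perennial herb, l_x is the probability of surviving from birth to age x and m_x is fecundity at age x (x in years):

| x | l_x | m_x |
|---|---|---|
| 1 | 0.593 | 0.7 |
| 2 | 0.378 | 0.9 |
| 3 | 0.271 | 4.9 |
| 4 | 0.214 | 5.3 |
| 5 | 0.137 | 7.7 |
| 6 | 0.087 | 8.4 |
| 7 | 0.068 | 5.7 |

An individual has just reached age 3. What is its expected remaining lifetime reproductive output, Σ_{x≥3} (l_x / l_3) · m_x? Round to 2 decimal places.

17.10

l_3 = 0.271. Conditional survival from age 3 to x is l_x / l_3.
  x=3: (0.271/0.271) × 4.9 = 4.9000
  x=4: (0.214/0.271) × 5.3 = 4.1852
  x=5: (0.137/0.271) × 7.7 = 3.8926
  x=6: (0.087/0.271) × 8.4 = 2.6967
  x=7: (0.068/0.271) × 5.7 = 1.4303
Sum = 4.9000 + 4.1852 + 3.8926 + 2.6967 + 1.4303 = 17.1048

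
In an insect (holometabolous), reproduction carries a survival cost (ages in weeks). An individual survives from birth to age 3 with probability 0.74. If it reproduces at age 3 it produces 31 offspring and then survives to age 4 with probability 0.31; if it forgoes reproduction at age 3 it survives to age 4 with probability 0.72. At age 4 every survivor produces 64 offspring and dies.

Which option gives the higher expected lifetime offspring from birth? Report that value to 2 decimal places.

37.62

breed at age 3: R₀ = 0.74 × (31 + 0.31 × 64) = 0.74 × 50.8400 = 37.6216
delay to age 4: R₀ = 0.74 × (0.72 × 64) = 0.74 × 46.0800 = 34.0992
Higher: breed at age 3 (37.6216).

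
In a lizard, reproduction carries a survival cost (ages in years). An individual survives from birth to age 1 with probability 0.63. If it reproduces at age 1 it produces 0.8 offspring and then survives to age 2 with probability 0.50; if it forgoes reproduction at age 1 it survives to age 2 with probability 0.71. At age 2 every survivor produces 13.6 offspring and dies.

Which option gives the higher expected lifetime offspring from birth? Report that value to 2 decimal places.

breed at age 1: R₀ = 0.63 × (0.8 + 0.50 × 13.6) = 0.63 × 7.6000 = 4.7880
delay to age 2: R₀ = 0.63 × (0.71 × 13.6) = 0.63 × 9.6560 = 6.0833
Higher: delay to age 2 (6.0833).

6.08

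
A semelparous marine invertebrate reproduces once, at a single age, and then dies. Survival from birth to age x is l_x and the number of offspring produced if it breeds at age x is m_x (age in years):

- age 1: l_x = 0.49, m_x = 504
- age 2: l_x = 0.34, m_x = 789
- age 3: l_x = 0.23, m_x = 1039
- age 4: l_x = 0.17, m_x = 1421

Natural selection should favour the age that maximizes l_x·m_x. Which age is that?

Expected offspring if breeding at age x = l_x × m_x:
  age 1: 0.49 × 504 = 246.960
  age 2: 0.34 × 789 = 268.260
  age 3: 0.23 × 1039 = 238.970
  age 4: 0.17 × 1421 = 241.570
Maximum at age 2 (268.260).

2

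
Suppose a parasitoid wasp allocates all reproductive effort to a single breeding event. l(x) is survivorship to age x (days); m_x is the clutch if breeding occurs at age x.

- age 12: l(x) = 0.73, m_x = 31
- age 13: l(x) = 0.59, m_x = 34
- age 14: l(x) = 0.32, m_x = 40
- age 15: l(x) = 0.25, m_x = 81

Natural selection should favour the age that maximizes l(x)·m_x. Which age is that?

Expected offspring if breeding at age x = l(x) × m_x:
  age 12: 0.73 × 31 = 22.630
  age 13: 0.59 × 34 = 20.060
  age 14: 0.32 × 40 = 12.800
  age 15: 0.25 × 81 = 20.250
Maximum at age 12 (22.630).

12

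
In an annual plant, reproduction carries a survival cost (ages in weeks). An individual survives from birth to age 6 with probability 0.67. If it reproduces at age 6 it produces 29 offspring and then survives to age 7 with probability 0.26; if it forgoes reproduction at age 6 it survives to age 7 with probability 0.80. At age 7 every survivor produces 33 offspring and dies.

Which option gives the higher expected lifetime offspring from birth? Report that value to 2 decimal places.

25.18

breed at age 6: R₀ = 0.67 × (29 + 0.26 × 33) = 0.67 × 37.5800 = 25.1786
delay to age 7: R₀ = 0.67 × (0.80 × 33) = 0.67 × 26.4000 = 17.6880
Higher: breed at age 6 (25.1786).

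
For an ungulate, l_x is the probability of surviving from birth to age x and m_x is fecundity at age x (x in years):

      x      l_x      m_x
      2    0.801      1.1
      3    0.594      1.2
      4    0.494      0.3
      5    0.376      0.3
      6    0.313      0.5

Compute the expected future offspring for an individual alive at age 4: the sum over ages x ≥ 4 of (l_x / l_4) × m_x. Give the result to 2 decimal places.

0.85

l_4 = 0.494. Conditional survival from age 4 to x is l_x / l_4.
  x=4: (0.494/0.494) × 0.3 = 0.3000
  x=5: (0.376/0.494) × 0.3 = 0.2283
  x=6: (0.313/0.494) × 0.5 = 0.3168
Sum = 0.3000 + 0.2283 + 0.3168 = 0.8451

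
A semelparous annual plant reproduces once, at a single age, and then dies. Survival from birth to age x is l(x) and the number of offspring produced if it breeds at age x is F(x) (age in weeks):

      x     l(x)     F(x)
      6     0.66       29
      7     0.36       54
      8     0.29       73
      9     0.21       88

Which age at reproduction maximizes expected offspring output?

Expected offspring if breeding at age x = l(x) × F(x):
  age 6: 0.66 × 29 = 19.140
  age 7: 0.36 × 54 = 19.440
  age 8: 0.29 × 73 = 21.170
  age 9: 0.21 × 88 = 18.480
Maximum at age 8 (21.170).

8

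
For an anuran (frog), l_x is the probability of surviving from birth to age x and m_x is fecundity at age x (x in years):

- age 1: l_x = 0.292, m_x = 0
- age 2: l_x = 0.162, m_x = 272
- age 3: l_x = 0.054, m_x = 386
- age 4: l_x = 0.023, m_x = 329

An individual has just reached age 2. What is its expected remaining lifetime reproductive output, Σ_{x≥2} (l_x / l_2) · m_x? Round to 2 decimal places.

l_2 = 0.162. Conditional survival from age 2 to x is l_x / l_2.
  x=2: (0.162/0.162) × 272 = 272.0000
  x=3: (0.054/0.162) × 386 = 128.6667
  x=4: (0.023/0.162) × 329 = 46.7099
Sum = 272.0000 + 128.6667 + 46.7099 = 447.3765

447.38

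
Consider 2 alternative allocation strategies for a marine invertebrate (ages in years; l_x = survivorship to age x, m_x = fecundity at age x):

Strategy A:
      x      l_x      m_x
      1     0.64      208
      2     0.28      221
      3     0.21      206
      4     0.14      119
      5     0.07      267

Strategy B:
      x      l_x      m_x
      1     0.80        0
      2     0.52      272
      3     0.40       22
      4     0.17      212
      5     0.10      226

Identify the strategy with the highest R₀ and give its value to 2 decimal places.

Strategy A: R₀ = 0.64×208 + 0.28×221 + 0.21×206 + 0.14×119 + 0.07×267 = 273.6100
Strategy B: R₀ = 0.80×0 + 0.52×272 + 0.40×22 + 0.17×212 + 0.10×226 = 208.8800
Highest R₀: strategy A with 273.6100.

273.61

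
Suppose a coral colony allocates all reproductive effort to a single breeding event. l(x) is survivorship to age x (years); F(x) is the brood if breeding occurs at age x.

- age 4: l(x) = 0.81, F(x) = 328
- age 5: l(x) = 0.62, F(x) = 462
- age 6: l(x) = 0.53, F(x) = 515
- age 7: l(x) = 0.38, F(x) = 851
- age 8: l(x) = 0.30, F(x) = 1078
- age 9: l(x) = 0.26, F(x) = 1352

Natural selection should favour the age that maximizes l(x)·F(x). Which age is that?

Expected offspring if breeding at age x = l(x) × F(x):
  age 4: 0.81 × 328 = 265.680
  age 5: 0.62 × 462 = 286.440
  age 6: 0.53 × 515 = 272.950
  age 7: 0.38 × 851 = 323.380
  age 8: 0.30 × 1078 = 323.400
  age 9: 0.26 × 1352 = 351.520
Maximum at age 9 (351.520).

9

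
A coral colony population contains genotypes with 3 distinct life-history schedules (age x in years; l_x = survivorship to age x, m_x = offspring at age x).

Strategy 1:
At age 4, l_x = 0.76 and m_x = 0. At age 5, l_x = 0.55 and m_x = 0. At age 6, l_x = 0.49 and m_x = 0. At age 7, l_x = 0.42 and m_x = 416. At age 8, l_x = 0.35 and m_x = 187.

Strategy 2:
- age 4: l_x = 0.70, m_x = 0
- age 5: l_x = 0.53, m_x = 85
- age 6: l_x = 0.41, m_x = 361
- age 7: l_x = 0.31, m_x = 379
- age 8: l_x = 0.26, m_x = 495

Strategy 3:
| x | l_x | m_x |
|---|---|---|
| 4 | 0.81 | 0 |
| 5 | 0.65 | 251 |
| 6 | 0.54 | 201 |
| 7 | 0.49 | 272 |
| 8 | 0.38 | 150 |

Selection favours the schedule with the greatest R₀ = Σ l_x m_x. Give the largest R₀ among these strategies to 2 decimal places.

Strategy 1: R₀ = 0.76×0 + 0.55×0 + 0.49×0 + 0.42×416 + 0.35×187 = 240.1700
Strategy 2: R₀ = 0.70×0 + 0.53×85 + 0.41×361 + 0.31×379 + 0.26×495 = 439.2500
Strategy 3: R₀ = 0.81×0 + 0.65×251 + 0.54×201 + 0.49×272 + 0.38×150 = 461.9700
Highest R₀: strategy 3 with 461.9700.

461.97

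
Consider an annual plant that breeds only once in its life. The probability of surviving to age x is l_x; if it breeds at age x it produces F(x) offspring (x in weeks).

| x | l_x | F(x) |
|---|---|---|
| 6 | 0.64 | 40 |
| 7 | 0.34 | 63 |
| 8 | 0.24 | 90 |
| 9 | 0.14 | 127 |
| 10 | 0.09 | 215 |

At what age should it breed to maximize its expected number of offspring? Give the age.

Expected offspring if breeding at age x = l_x × F(x):
  age 6: 0.64 × 40 = 25.600
  age 7: 0.34 × 63 = 21.420
  age 8: 0.24 × 90 = 21.600
  age 9: 0.14 × 127 = 17.780
  age 10: 0.09 × 215 = 19.350
Maximum at age 6 (25.600).

6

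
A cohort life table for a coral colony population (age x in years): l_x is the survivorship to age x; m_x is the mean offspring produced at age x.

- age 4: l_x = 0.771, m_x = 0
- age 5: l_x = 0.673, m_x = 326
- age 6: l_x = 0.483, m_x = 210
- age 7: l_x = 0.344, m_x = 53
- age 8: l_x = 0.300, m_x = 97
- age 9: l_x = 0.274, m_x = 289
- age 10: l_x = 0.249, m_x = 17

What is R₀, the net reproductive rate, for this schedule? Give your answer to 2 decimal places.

451.58

R₀ = Σ l_x m_x:
  age 4: 0.771 × 0 = 0.0000
  age 5: 0.673 × 326 = 219.3980
  age 6: 0.483 × 210 = 101.4300
  age 7: 0.344 × 53 = 18.2320
  age 8: 0.300 × 97 = 29.1000
  age 9: 0.274 × 289 = 79.1860
  age 10: 0.249 × 17 = 4.2330
R₀ = 0.0000 + 219.3980 + 101.4300 + 18.2320 + 29.1000 + 79.1860 + 4.2330 = 451.5790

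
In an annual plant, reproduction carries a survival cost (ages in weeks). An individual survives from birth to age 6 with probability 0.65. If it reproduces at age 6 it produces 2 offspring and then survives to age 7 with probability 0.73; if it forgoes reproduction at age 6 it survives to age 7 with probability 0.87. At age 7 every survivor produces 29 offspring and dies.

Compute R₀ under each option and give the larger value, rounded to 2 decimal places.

16.40

breed at age 6: R₀ = 0.65 × (2 + 0.73 × 29) = 0.65 × 23.1700 = 15.0605
delay to age 7: R₀ = 0.65 × (0.87 × 29) = 0.65 × 25.2300 = 16.3995
Higher: delay to age 7 (16.3995).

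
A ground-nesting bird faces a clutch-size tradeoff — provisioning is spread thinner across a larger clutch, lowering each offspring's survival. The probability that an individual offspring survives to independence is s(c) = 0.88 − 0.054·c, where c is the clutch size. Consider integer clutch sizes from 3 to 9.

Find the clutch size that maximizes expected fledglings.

Expected fledglings = c × s(c):
  c=3: 3 × 0.718 = 2.154
  c=4: 4 × 0.664 = 2.656
  c=5: 5 × 0.610 = 3.050
  c=6: 6 × 0.556 = 3.336
  c=7: 7 × 0.502 = 3.514
  c=8: 8 × 0.448 = 3.584
  c=9: 9 × 0.394 = 3.546
Maximum at c = 8 (3.584 fledglings).

8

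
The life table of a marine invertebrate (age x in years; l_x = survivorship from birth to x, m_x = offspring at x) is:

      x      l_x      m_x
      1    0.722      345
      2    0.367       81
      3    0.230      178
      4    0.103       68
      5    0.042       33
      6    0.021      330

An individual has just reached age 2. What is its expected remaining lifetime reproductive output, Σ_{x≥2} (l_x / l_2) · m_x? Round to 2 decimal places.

l_2 = 0.367. Conditional survival from age 2 to x is l_x / l_2.
  x=2: (0.367/0.367) × 81 = 81.0000
  x=3: (0.230/0.367) × 178 = 111.5531
  x=4: (0.103/0.367) × 68 = 19.0845
  x=5: (0.042/0.367) × 33 = 3.7766
  x=6: (0.021/0.367) × 330 = 18.8828
Sum = 81.0000 + 111.5531 + 19.0845 + 3.7766 + 18.8828 = 234.2970

234.30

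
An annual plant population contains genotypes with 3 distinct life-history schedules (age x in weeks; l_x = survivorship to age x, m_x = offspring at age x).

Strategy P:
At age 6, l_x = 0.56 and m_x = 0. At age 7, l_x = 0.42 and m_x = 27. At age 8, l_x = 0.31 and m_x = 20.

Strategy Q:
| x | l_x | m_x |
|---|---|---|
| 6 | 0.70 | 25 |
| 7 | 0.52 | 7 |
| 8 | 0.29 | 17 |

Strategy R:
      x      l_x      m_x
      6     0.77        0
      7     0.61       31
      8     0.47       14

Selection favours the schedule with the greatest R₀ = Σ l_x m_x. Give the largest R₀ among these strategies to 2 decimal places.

Strategy P: R₀ = 0.56×0 + 0.42×27 + 0.31×20 = 17.5400
Strategy Q: R₀ = 0.70×25 + 0.52×7 + 0.29×17 = 26.0700
Strategy R: R₀ = 0.77×0 + 0.61×31 + 0.47×14 = 25.4900
Highest R₀: strategy Q with 26.0700.

26.07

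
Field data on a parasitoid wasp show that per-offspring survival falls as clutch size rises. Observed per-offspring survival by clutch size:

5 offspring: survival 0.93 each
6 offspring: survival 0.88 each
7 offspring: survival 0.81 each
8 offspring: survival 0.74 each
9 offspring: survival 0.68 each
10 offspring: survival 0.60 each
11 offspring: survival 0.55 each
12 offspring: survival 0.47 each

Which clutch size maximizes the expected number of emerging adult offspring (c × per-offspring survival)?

9

Expected emerging adult offspring = c × s(c):
  c=5: 5 × 0.93 = 4.650
  c=6: 6 × 0.88 = 5.280
  c=7: 7 × 0.81 = 5.670
  c=8: 8 × 0.74 = 5.920
  c=9: 9 × 0.68 = 6.120
  c=10: 10 × 0.60 = 6.000
  c=11: 11 × 0.55 = 6.050
  c=12: 12 × 0.47 = 5.640
Maximum at c = 9 (6.120 emerging adult offspring).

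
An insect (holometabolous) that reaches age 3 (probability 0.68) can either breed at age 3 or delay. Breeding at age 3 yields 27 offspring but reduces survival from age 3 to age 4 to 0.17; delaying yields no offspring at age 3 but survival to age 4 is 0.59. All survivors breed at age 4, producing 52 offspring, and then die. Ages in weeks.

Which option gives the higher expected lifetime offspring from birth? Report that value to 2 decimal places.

breed at age 3: R₀ = 0.68 × (27 + 0.17 × 52) = 0.68 × 35.8400 = 24.3712
delay to age 4: R₀ = 0.68 × (0.59 × 52) = 0.68 × 30.6800 = 20.8624
Higher: breed at age 3 (24.3712).

24.37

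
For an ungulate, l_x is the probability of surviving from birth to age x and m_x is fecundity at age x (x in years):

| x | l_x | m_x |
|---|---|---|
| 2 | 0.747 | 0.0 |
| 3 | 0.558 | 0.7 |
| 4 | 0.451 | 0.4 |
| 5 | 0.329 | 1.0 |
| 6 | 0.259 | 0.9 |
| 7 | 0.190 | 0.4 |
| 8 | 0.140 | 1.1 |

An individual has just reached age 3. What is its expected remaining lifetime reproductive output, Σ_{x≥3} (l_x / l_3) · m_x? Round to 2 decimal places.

l_3 = 0.558. Conditional survival from age 3 to x is l_x / l_3.
  x=3: (0.558/0.558) × 0.7 = 0.7000
  x=4: (0.451/0.558) × 0.4 = 0.3233
  x=5: (0.329/0.558) × 1.0 = 0.5896
  x=6: (0.259/0.558) × 0.9 = 0.4177
  x=7: (0.190/0.558) × 0.4 = 0.1362
  x=8: (0.140/0.558) × 1.1 = 0.2760
Sum = 0.7000 + 0.3233 + 0.5896 + 0.4177 + 0.1362 + 0.2760 = 2.4428

2.44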